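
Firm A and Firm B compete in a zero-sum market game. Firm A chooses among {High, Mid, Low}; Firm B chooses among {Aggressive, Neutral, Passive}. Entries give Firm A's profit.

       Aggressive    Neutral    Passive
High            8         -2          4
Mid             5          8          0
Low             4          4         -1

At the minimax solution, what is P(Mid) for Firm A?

3/7

Row minima: High → -2, Mid → 0, Low → -1; maximin = 0.
Column maxima: Aggressive → 8, Neutral → 8, Passive → 4; minimax = 4.
0 ≠ 4, so there is no saddle point; optimal play is mixed.
Low is strictly dominated by Mid, so Firm A never plays it.
Aggressive is strictly dominated by Passive (it gives Firm A strictly more in every row), so Firm B never plays it.
On the remaining 2×2 (High, Mid vs Neutral, Passive):
Let Firm A play High with probability p. Expected payoff against Neutral: (-2)p + 8(1−p) = −10p + 8; against Passive: 4p + 0(1−p) = 4p.
Setting these equal: −10p + 8 = 4p ⇒ −14p = -8 ⇒ p = 4/7, and the value is (-10)·(4/7) + 8 = 16/7.
For Firm B: with q = P(Neutral), equating High's and Mid's payoffs gives −6q + 4 = 8q ⇒ q = 2/7.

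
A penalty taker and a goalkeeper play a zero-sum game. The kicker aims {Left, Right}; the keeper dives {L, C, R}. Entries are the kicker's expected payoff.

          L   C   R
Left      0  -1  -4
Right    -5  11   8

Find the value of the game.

Row minima: Left → -4, Right → -5; maximin = -4.
Column maxima: L → 0, C → 11, R → 8; minimax = 0.
-4 ≠ 0, so there is no saddle point; optimal play is mixed.
C is strictly dominated by R (it gives the kicker strictly more in every row), so the keeper never plays it.
On the remaining 2×2 (Left, Right vs L, R):
Let the kicker play Left with probability p. Expected payoff against L: 0p + (-5)(1−p) = 5p − 5; against R: (-4)p + 8(1−p) = −12p + 8.
Setting these equal: 5p − 5 = −12p + 8 ⇒ 17p = 13 ⇒ p = 13/17, and the value is (5)·(13/17) − 5 = -20/17.
For the keeper: with q = P(L), equating Left's and Right's payoffs gives 4q − 4 = −13q + 8 ⇒ q = 12/17.

-20/17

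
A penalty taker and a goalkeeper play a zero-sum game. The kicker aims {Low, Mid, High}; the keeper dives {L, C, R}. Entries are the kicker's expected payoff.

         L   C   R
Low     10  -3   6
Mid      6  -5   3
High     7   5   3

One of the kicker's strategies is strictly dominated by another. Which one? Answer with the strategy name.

Mid

Low gives a strictly higher payoff than Mid against every column: 10 > 6, -3 > -5, 6 > 3.
So Mid is strictly dominated and the kicker never plays it.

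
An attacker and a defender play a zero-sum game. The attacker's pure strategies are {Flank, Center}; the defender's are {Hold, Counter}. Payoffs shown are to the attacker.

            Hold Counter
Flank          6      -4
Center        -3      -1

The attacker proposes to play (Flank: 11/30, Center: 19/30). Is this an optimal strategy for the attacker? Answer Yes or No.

Against Hold this mix gives (11/30)·6 + (19/30)·(-3) = 3/10.
Against Counter this mix gives (11/30)·(-4) + (19/30)·(-1) = -21/10.
The defender will play Counter, holding the attacker to -21/10. Shifting weight toward the row that does better against Counter would raise this floor (the equalizing mix achieves -3/2 against both Counter and Hold), so the proposed strategy is not optimal.

No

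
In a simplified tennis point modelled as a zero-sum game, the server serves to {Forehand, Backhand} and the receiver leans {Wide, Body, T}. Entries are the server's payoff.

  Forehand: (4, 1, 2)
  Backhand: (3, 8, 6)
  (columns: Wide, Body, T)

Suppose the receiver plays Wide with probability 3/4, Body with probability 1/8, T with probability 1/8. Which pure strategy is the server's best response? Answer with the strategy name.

Expected payoff of Forehand: (3/4)·4 + (1/8)·1 + (1/8)·2 = 27/8.
Expected payoff of Backhand: (3/4)·3 + (1/8)·8 + (1/8)·6 = 4.
The largest is 4, so the server's best response is Backhand.

Backhand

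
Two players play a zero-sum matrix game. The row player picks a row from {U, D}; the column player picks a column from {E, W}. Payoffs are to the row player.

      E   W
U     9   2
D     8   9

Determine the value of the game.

Row minima: U → 2, D → 8; maximin = 8.
Column maxima: E → 9, W → 9; minimax = 9.
8 ≠ 9, so there is no saddle point; optimal play is mixed.
Let the row player play U with probability p. Expected payoff against E: 9p + 8(1−p) = p + 8; against W: 2p + 9(1−p) = −7p + 9.
Setting these equal: p + 8 = −7p + 9 ⇒ 8p = 1 ⇒ p = 1/8, and the value is (1)·(1/8) + 8 = 65/8.
For the column player: with q = P(E), equating U's and D's payoffs gives 7q + 2 = −q + 9 ⇒ q = 7/8.

65/8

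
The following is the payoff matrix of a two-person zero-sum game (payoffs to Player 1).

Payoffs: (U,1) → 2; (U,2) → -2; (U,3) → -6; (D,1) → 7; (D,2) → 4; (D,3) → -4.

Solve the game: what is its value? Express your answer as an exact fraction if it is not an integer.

Row minima: U → -6, D → -4; maximin = -4.
Column maxima: 1 → 7, 2 → 4, 3 → -4; minimax = -4.
Since maximin = minimax = -4, there is a saddle point and the value is -4.

-4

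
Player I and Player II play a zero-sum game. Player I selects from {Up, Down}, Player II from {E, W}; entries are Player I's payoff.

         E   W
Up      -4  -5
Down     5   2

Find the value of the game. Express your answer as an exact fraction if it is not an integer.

2

Row minima: Up → -5, Down → 2; maximin = 2.
Column maxima: E → 5, W → 2; minimax = 2.
Since maximin = minimax = 2, there is a saddle point and the value is 2.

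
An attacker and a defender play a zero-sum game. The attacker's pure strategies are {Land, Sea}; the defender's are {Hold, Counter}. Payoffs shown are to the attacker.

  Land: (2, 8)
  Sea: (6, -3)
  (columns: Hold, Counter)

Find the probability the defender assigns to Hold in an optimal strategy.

11/15

Row minima: Land → 2, Sea → -3; maximin = 2.
Column maxima: Hold → 6, Counter → 8; minimax = 6.
2 ≠ 6, so there is no saddle point; optimal play is mixed.
Let the attacker play Land with probability p. Expected payoff against Hold: 2p + 6(1−p) = −4p + 6; against Counter: 8p + (-3)(1−p) = 11p − 3.
Setting these equal: −4p + 6 = 11p − 3 ⇒ −15p = -9 ⇒ p = 3/5, and the value is (-4)·(3/5) + 6 = 18/5.
For the defender: with q = P(Hold), equating Land's and Sea's payoffs gives −6q + 8 = 9q − 3 ⇒ q = 11/15.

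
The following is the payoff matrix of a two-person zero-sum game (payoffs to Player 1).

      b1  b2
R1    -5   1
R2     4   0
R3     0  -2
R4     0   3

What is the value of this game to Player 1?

Row minima: R1 → -5, R2 → 0, R3 → -2, R4 → 0; maximin = 0.
Column maxima: b1 → 4, b2 → 3; minimax = 3.
0 ≠ 3, so there is no saddle point; optimal play is mixed.
R1 is strictly dominated by R4, so Player 1 never plays it.
R3 is strictly dominated by R2, so Player 1 never plays it.
On the remaining 2×2 (R2, R4 vs b1, b2):
Let Player 1 play R2 with probability p. Expected payoff against b1: 4p + 0(1−p) = 4p; against b2: 0p + 3(1−p) = −3p + 3.
Setting these equal: 4p = −3p + 3 ⇒ 7p = 3 ⇒ p = 3/7, and the value is (4)·(3/7) = 12/7.
For Player 2: with q = P(b1), equating R2's and R4's payoffs gives 4q = −3q + 3 ⇒ q = 3/7.

12/7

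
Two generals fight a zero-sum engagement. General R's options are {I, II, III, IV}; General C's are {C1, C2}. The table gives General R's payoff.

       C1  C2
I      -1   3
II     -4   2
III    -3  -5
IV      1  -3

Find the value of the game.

0

Row minima: I → -1, II → -4, III → -5, IV → -3; maximin = -1.
Column maxima: C1 → 1, C2 → 3; minimax = 1.
-1 ≠ 1, so there is no saddle point; optimal play is mixed.
II is strictly dominated by I, so General R never plays it.
III is strictly dominated by I, so General R never plays it.
On the remaining 2×2 (I, IV vs C1, C2):
Let General R play I with probability p. Expected payoff against C1: (-1)p + 1(1−p) = −2p + 1; against C2: 3p + (-3)(1−p) = 6p − 3.
Setting these equal: −2p + 1 = 6p − 3 ⇒ −8p = -4 ⇒ p = 1/2, and the value is (-2)·(1/2) + 1 = 0.
For General C: with q = P(C1), equating I's and IV's payoffs gives −4q + 3 = 4q − 3 ⇒ q = 3/4.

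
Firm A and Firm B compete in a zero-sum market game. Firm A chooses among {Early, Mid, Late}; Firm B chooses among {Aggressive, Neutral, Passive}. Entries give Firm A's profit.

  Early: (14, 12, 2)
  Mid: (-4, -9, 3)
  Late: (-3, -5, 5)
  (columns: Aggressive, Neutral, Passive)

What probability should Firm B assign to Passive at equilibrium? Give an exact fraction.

Row minima: Early → 2, Mid → -9, Late → -5; maximin = 2.
Column maxima: Aggressive → 14, Neutral → 12, Passive → 5; minimax = 5.
2 ≠ 5, so there is no saddle point; optimal play is mixed.
Mid is strictly dominated by Late, so Firm A never plays it.
Aggressive is strictly dominated by Neutral (it gives Firm A strictly more in every row), so Firm B never plays it.
On the remaining 2×2 (Early, Late vs Neutral, Passive):
Let Firm A play Early with probability p. Expected payoff against Neutral: 12p + (-5)(1−p) = 17p − 5; against Passive: 2p + 5(1−p) = −3p + 5.
Setting these equal: 17p − 5 = −3p + 5 ⇒ 20p = 10 ⇒ p = 1/2, and the value is (17)·(1/2) − 5 = 7/2.
For Firm B: with q = P(Neutral), equating Early's and Late's payoffs gives 10q + 2 = −10q + 5 ⇒ q = 3/20.

17/20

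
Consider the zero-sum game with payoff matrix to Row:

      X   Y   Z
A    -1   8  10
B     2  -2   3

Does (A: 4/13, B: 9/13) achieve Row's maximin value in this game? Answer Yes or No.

Yes

Against X this mix gives (4/13)·(-1) + (9/13)·2 = 14/13.
Against Y this mix gives (4/13)·8 + (9/13)·(-2) = 14/13.
Against Z this mix gives (4/13)·10 + (9/13)·3 = 67/13.
All of Column's active replies (X, Y) yield 14/13, and no column does worse for Row. The mix makes Column indifferent and guarantees 14/13, so it is optimal.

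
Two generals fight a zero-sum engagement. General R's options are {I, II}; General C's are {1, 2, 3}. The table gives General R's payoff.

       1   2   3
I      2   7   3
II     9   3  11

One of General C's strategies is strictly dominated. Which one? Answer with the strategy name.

1 holds General R's payoff strictly below 3 in every row: 2 < 3, 9 < 11.
So 3 is strictly dominated for General C.

3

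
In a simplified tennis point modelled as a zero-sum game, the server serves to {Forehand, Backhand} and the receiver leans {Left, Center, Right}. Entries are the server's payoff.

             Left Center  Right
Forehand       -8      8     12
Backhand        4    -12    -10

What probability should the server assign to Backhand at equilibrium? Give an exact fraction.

1/2

Row minima: Forehand → -8, Backhand → -12; maximin = -8.
Column maxima: Left → 4, Center → 8, Right → 12; minimax = 4.
-8 ≠ 4, so there is no saddle point; optimal play is mixed.
Right is strictly dominated by Center (it gives the server strictly more in every row), so the receiver never plays it.
On the remaining 2×2 (Forehand, Backhand vs Left, Center):
Let the server play Forehand with probability p. Expected payoff against Left: (-8)p + 4(1−p) = −12p + 4; against Center: 8p + (-12)(1−p) = 20p − 12.
Setting these equal: −12p + 4 = 20p − 12 ⇒ −32p = -16 ⇒ p = 1/2, and the value is (-12)·(1/2) + 4 = -2.
For the receiver: with q = P(Left), equating Forehand's and Backhand's payoffs gives −16q + 8 = 16q − 12 ⇒ q = 5/8.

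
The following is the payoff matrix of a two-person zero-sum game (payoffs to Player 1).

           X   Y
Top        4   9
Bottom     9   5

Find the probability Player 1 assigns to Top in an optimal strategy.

4/9

Row minima: Top → 4, Bottom → 5; maximin = 5.
Column maxima: X → 9, Y → 9; minimax = 9.
5 ≠ 9, so there is no saddle point; optimal play is mixed.
Let Player 1 play Top with probability p. Expected payoff against X: 4p + 9(1−p) = −5p + 9; against Y: 9p + 5(1−p) = 4p + 5.
Setting these equal: −5p + 9 = 4p + 5 ⇒ −9p = -4 ⇒ p = 4/9, and the value is (-5)·(4/9) + 9 = 61/9.
For Player 2: with q = P(X), equating Top's and Bottom's payoffs gives −5q + 9 = 4q + 5 ⇒ q = 4/9.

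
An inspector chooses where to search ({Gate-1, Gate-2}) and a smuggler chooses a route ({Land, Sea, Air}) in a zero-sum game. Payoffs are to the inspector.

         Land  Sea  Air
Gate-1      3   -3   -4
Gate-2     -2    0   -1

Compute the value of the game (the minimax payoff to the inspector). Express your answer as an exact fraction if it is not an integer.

-11/8

Row minima: Gate-1 → -4, Gate-2 → -2; maximin = -2.
Column maxima: Land → 3, Sea → 0, Air → -1; minimax = -1.
-2 ≠ -1, so there is no saddle point; optimal play is mixed.
Sea is strictly dominated by Air (it gives the inspector strictly more in every row), so the smuggler never plays it.
On the remaining 2×2 (Gate-1, Gate-2 vs Land, Air):
Let the inspector play Gate-1 with probability p. Expected payoff against Land: 3p + (-2)(1−p) = 5p − 2; against Air: (-4)p + (-1)(1−p) = −3p − 1.
Setting these equal: 5p − 2 = −3p − 1 ⇒ 8p = 1 ⇒ p = 1/8, and the value is (5)·(1/8) − 2 = -11/8.
For the smuggler: with q = P(Land), equating Gate-1's and Gate-2's payoffs gives 7q − 4 = −q − 1 ⇒ q = 3/8.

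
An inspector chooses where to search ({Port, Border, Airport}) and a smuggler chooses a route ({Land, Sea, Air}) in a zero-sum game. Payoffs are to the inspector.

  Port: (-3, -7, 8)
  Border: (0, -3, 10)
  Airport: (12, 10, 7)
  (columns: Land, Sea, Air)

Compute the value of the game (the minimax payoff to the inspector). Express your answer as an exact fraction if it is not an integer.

121/16

Row minima: Port → -7, Border → -3, Airport → 7; maximin = 7.
Column maxima: Land → 12, Sea → 10, Air → 10; minimax = 10.
7 ≠ 10, so there is no saddle point; optimal play is mixed.
Port is strictly dominated by Border, so the inspector never plays it.
Land is strictly dominated by Sea (it gives the inspector strictly more in every row), so the smuggler never plays it.
On the remaining 2×2 (Border, Airport vs Sea, Air):
Let the inspector play Border with probability p. Expected payoff against Sea: (-3)p + 10(1−p) = −13p + 10; against Air: 10p + 7(1−p) = 3p + 7.
Setting these equal: −13p + 10 = 3p + 7 ⇒ −16p = -3 ⇒ p = 3/16, and the value is (-13)·(3/16) + 10 = 121/16.
For the smuggler: with q = P(Sea), equating Border's and Airport's payoffs gives −13q + 10 = 3q + 7 ⇒ q = 3/16.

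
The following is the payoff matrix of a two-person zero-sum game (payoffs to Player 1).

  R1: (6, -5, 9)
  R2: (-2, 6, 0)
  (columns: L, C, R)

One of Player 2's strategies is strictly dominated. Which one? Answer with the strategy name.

R

L holds Player 1's payoff strictly below R in every row: 6 < 9, -2 < 0.
So R is strictly dominated for Player 2.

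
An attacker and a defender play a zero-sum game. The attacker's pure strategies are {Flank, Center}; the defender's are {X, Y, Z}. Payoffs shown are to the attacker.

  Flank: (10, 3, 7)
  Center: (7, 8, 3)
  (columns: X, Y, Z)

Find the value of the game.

Row minima: Flank → 3, Center → 3; maximin = 3.
Column maxima: X → 10, Y → 8, Z → 7; minimax = 7.
3 ≠ 7, so there is no saddle point; optimal play is mixed.
X is strictly dominated by Z (it gives the attacker strictly more in every row), so the defender never plays it.
On the remaining 2×2 (Flank, Center vs Y, Z):
Let the attacker play Flank with probability p. Expected payoff against Y: 3p + 8(1−p) = −5p + 8; against Z: 7p + 3(1−p) = 4p + 3.
Setting these equal: −5p + 8 = 4p + 3 ⇒ −9p = -5 ⇒ p = 5/9, and the value is (-5)·(5/9) + 8 = 47/9.
For the defender: with q = P(Y), equating Flank's and Center's payoffs gives −4q + 7 = 5q + 3 ⇒ q = 4/9.

47/9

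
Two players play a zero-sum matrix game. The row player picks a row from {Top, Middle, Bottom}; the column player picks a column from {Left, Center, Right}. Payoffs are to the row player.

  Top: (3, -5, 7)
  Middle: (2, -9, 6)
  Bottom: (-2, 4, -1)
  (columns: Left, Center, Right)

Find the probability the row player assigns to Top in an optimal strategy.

3/7

Row minima: Top → -5, Middle → -9, Bottom → -2; maximin = -2.
Column maxima: Left → 3, Center → 4, Right → 7; minimax = 3.
-2 ≠ 3, so there is no saddle point; optimal play is mixed.
Middle is strictly dominated by Top, so the row player never plays it.
Right is strictly dominated by Left (it gives the row player strictly more in every row), so the column player never plays it.
On the remaining 2×2 (Top, Bottom vs Left, Center):
Let the row player play Top with probability p. Expected payoff against Left: 3p + (-2)(1−p) = 5p − 2; against Center: (-5)p + 4(1−p) = −9p + 4.
Setting these equal: 5p − 2 = −9p + 4 ⇒ 14p = 6 ⇒ p = 3/7, and the value is (5)·(3/7) − 2 = 1/7.
For the column player: with q = P(Left), equating Top's and Bottom's payoffs gives 8q − 5 = −6q + 4 ⇒ q = 9/14.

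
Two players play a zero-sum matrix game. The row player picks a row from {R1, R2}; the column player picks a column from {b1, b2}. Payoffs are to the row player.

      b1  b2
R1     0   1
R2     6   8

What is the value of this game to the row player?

Row minima: R1 → 0, R2 → 6; maximin = 6.
Column maxima: b1 → 6, b2 → 8; minimax = 6.
Since maximin = minimax = 6, there is a saddle point and the value is 6.

6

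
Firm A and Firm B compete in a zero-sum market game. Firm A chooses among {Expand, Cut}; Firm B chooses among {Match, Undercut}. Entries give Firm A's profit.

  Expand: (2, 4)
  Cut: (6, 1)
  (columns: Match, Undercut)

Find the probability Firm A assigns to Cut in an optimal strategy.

2/7

Row minima: Expand → 2, Cut → 1; maximin = 2.
Column maxima: Match → 6, Undercut → 4; minimax = 4.
2 ≠ 4, so there is no saddle point; optimal play is mixed.
Let Firm A play Expand with probability p. Expected payoff against Match: 2p + 6(1−p) = −4p + 6; against Undercut: 4p + 1(1−p) = 3p + 1.
Setting these equal: −4p + 6 = 3p + 1 ⇒ −7p = -5 ⇒ p = 5/7, and the value is (-4)·(5/7) + 6 = 22/7.
For Firm B: with q = P(Match), equating Expand's and Cut's payoffs gives −2q + 4 = 5q + 1 ⇒ q = 3/7.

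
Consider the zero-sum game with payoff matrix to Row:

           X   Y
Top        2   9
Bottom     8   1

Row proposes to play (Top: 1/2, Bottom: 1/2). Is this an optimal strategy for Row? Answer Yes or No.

Yes

Against X this mix gives (1/2)·2 + (1/2)·8 = 5.
Against Y this mix gives (1/2)·9 + (1/2)·1 = 5.
All of Column's active replies (X, Y) yield 5, and no column does worse for Row. The mix makes Column indifferent and guarantees 5, so it is optimal.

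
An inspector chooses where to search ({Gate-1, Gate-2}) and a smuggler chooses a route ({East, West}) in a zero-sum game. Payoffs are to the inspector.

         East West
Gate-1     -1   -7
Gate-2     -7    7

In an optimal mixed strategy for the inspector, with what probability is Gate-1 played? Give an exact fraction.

Row minima: Gate-1 → -7, Gate-2 → -7; maximin = -7.
Column maxima: East → -1, West → 7; minimax = -1.
-7 ≠ -1, so there is no saddle point; optimal play is mixed.
Let the inspector play Gate-1 with probability p. Expected payoff against East: (-1)p + (-7)(1−p) = 6p − 7; against West: (-7)p + 7(1−p) = −14p + 7.
Setting these equal: 6p − 7 = −14p + 7 ⇒ 20p = 14 ⇒ p = 7/10, and the value is (6)·(7/10) − 7 = -14/5.
For the smuggler: with q = P(East), equating Gate-1's and Gate-2's payoffs gives 6q − 7 = −14q + 7 ⇒ q = 7/10.

7/10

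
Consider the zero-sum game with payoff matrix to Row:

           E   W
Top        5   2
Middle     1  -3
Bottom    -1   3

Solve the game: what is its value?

Row minima: Top → 2, Middle → -3, Bottom → -1; maximin = 2.
Column maxima: E → 5, W → 3; minimax = 3.
2 ≠ 3, so there is no saddle point; optimal play is mixed.
Middle is strictly dominated by Top, so Row never plays it.
On the remaining 2×2 (Top, Bottom vs E, W):
Let Row play Top with probability p. Expected payoff against E: 5p + (-1)(1−p) = 6p − 1; against W: 2p + 3(1−p) = −p + 3.
Setting these equal: 6p − 1 = −p + 3 ⇒ 7p = 4 ⇒ p = 4/7, and the value is (6)·(4/7) − 1 = 17/7.
For Column: with q = P(E), equating Top's and Bottom's payoffs gives 3q + 2 = −4q + 3 ⇒ q = 1/7.

17/7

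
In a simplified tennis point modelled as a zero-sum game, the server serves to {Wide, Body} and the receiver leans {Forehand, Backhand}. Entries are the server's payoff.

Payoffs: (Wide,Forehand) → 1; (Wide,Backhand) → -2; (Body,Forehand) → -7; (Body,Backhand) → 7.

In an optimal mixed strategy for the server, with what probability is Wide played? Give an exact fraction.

Row minima: Wide → -2, Body → -7; maximin = -2.
Column maxima: Forehand → 1, Backhand → 7; minimax = 1.
-2 ≠ 1, so there is no saddle point; optimal play is mixed.
Let the server play Wide with probability p. Expected payoff against Forehand: 1p + (-7)(1−p) = 8p − 7; against Backhand: (-2)p + 7(1−p) = −9p + 7.
Setting these equal: 8p − 7 = −9p + 7 ⇒ 17p = 14 ⇒ p = 14/17, and the value is (8)·(14/17) − 7 = -7/17.
For the receiver: with q = P(Forehand), equating Wide's and Body's payoffs gives 3q − 2 = −14q + 7 ⇒ q = 9/17.

14/17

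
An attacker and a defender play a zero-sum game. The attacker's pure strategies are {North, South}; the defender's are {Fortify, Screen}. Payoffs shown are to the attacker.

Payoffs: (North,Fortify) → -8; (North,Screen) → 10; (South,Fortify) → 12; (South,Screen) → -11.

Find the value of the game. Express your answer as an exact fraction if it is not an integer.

32/41

Row minima: North → -8, South → -11; maximin = -8.
Column maxima: Fortify → 12, Screen → 10; minimax = 10.
-8 ≠ 10, so there is no saddle point; optimal play is mixed.
Let the attacker play North with probability p. Expected payoff against Fortify: (-8)p + 12(1−p) = −20p + 12; against Screen: 10p + (-11)(1−p) = 21p − 11.
Setting these equal: −20p + 12 = 21p − 11 ⇒ −41p = -23 ⇒ p = 23/41, and the value is (-20)·(23/41) + 12 = 32/41.
For the defender: with q = P(Fortify), equating North's and South's payoffs gives −18q + 10 = 23q − 11 ⇒ q = 21/41.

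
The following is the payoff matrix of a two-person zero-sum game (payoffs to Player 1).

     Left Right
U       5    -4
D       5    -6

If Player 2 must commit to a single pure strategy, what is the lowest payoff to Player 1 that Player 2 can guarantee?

-4

Column maxima: Left → 5, Right → -4.
The smallest of these is -4.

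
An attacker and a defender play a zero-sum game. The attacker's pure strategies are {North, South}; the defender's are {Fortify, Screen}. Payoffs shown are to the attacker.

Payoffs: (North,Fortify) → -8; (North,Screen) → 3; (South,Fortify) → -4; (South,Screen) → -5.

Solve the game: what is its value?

Row minima: North → -8, South → -5; maximin = -5.
Column maxima: Fortify → -4, Screen → 3; minimax = -4.
-5 ≠ -4, so there is no saddle point; optimal play is mixed.
Let the attacker play North with probability p. Expected payoff against Fortify: (-8)p + (-4)(1−p) = −4p − 4; against Screen: 3p + (-5)(1−p) = 8p − 5.
Setting these equal: −4p − 4 = 8p − 5 ⇒ −12p = -1 ⇒ p = 1/12, and the value is (-4)·(1/12) − 4 = -13/3.
For the defender: with q = P(Fortify), equating North's and South's payoffs gives −11q + 3 = q − 5 ⇒ q = 2/3.

-13/3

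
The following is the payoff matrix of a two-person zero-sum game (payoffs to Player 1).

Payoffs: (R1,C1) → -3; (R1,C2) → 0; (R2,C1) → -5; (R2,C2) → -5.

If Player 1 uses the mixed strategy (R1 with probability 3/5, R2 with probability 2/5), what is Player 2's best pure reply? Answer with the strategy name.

If Player 2 plays C1, Player 1's expected payoff is (3/5)·(-3) + (2/5)·(-5) = -19/5.
If Player 2 plays C2, Player 1's expected payoff is (3/5)·0 + (2/5)·(-5) = -2.
Player 2 minimizes Player 1's payoff; the smallest is -19/5, so the best response is C1.

C1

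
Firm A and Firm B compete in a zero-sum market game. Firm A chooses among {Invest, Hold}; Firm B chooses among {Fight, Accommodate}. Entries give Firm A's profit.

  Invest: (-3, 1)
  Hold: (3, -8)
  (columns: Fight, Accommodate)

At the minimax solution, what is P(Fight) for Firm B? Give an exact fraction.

3/5

Row minima: Invest → -3, Hold → -8; maximin = -3.
Column maxima: Fight → 3, Accommodate → 1; minimax = 1.
-3 ≠ 1, so there is no saddle point; optimal play is mixed.
Let Firm A play Invest with probability p. Expected payoff against Fight: (-3)p + 3(1−p) = −6p + 3; against Accommodate: 1p + (-8)(1−p) = 9p − 8.
Setting these equal: −6p + 3 = 9p − 8 ⇒ −15p = -11 ⇒ p = 11/15, and the value is (-6)·(11/15) + 3 = -7/5.
For Firm B: with q = P(Fight), equating Invest's and Hold's payoffs gives −4q + 1 = 11q − 8 ⇒ q = 3/5.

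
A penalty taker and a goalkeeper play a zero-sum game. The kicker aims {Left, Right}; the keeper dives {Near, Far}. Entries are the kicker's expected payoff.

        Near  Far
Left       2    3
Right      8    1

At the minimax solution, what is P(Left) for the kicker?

7/8

Row minima: Left → 2, Right → 1; maximin = 2.
Column maxima: Near → 8, Far → 3; minimax = 3.
2 ≠ 3, so there is no saddle point; optimal play is mixed.
Let the kicker play Left with probability p. Expected payoff against Near: 2p + 8(1−p) = −6p + 8; against Far: 3p + 1(1−p) = 2p + 1.
Setting these equal: −6p + 8 = 2p + 1 ⇒ −8p = -7 ⇒ p = 7/8, and the value is (-6)·(7/8) + 8 = 11/4.
For the keeper: with q = P(Near), equating Left's and Right's payoffs gives −q + 3 = 7q + 1 ⇒ q = 1/4.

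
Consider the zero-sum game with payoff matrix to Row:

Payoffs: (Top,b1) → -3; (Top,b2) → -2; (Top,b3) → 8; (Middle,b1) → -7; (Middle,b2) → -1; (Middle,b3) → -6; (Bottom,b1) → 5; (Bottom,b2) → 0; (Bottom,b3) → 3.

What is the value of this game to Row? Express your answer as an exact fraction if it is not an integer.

Row minima: Top → -3, Middle → -7, Bottom → 0; maximin = 0.
Column maxima: b1 → 5, b2 → 0, b3 → 8; minimax = 0.
Since maximin = minimax = 0, there is a saddle point and the value is 0.

0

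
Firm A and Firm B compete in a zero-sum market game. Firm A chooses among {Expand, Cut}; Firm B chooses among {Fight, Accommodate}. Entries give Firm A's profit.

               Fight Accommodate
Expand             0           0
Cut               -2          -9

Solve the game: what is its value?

0

Row minima: Expand → 0, Cut → -9; maximin = 0.
Column maxima: Fight → 0, Accommodate → 0; minimax = 0.
Since maximin = minimax = 0, there is a saddle point and the value is 0.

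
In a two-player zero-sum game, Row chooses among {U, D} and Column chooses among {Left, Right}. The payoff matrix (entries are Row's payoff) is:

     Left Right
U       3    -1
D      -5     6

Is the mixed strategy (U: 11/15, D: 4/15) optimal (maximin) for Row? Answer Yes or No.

Against Left this mix gives (11/15)·3 + (4/15)·(-5) = 13/15.
Against Right this mix gives (11/15)·(-1) + (4/15)·6 = 13/15.
All of Column's active replies (Left, Right) yield 13/15, and no column does worse for Row. The mix makes Column indifferent and guarantees 13/15, so it is optimal.

Yes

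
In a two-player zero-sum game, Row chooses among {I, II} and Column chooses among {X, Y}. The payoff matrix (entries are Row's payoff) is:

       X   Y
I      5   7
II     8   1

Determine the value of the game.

17/3

Row minima: I → 5, II → 1; maximin = 5.
Column maxima: X → 8, Y → 7; minimax = 7.
5 ≠ 7, so there is no saddle point; optimal play is mixed.
Let Row play I with probability p. Expected payoff against X: 5p + 8(1−p) = −3p + 8; against Y: 7p + 1(1−p) = 6p + 1.
Setting these equal: −3p + 8 = 6p + 1 ⇒ −9p = -7 ⇒ p = 7/9, and the value is (-3)·(7/9) + 8 = 17/3.
For Column: with q = P(X), equating I's and II's payoffs gives −2q + 7 = 7q + 1 ⇒ q = 2/3.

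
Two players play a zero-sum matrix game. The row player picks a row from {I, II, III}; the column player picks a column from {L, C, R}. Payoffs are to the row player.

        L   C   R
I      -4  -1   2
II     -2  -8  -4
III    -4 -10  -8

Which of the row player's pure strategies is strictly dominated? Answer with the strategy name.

III

II gives a strictly higher payoff than III against every column: -2 > -4, -8 > -10, -4 > -8.
So III is strictly dominated and the row player never plays it.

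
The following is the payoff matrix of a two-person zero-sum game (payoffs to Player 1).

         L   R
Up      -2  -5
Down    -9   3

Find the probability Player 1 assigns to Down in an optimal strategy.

Row minima: Up → -5, Down → -9; maximin = -5.
Column maxima: L → -2, R → 3; minimax = -2.
-5 ≠ -2, so there is no saddle point; optimal play is mixed.
Let Player 1 play Up with probability p. Expected payoff against L: (-2)p + (-9)(1−p) = 7p − 9; against R: (-5)p + 3(1−p) = −8p + 3.
Setting these equal: 7p − 9 = −8p + 3 ⇒ 15p = 12 ⇒ p = 4/5, and the value is (7)·(4/5) − 9 = -17/5.
For Player 2: with q = P(L), equating Up's and Down's payoffs gives 3q − 5 = −12q + 3 ⇒ q = 8/15.

1/5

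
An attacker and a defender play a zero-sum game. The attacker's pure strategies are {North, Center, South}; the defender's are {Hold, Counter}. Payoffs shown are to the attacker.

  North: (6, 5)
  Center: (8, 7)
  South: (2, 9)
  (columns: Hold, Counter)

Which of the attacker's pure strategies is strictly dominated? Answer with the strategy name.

North

Center gives a strictly higher payoff than North against every column: 8 > 6, 7 > 5.
So North is strictly dominated and the attacker never plays it.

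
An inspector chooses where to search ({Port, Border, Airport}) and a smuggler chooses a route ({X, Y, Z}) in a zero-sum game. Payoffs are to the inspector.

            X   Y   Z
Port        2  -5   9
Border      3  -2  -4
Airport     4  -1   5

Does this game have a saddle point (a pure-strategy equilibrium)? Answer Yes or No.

Yes

Row minima: Port → -5, Border → -4, Airport → -1; maximin = -1.
Column maxima: X → 4, Y → -1, Z → 9; minimax = -1.
maximin = minimax = -1, so a saddle point exists.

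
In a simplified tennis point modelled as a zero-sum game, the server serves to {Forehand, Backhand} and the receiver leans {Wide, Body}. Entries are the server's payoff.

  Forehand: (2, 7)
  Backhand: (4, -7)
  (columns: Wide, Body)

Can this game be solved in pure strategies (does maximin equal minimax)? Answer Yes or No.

No

Row minima: Forehand → 2, Backhand → -7; maximin = 2.
Column maxima: Wide → 4, Body → 7; minimax = 4.
2 ≠ 4, so no pure-strategy equilibrium exists.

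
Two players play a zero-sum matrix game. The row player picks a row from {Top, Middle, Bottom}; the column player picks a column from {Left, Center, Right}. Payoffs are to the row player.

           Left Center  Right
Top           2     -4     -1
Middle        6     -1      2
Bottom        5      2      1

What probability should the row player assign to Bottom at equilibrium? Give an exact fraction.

Row minima: Top → -4, Middle → -1, Bottom → 1; maximin = 1.
Column maxima: Left → 6, Center → 2, Right → 2; minimax = 2.
1 ≠ 2, so there is no saddle point; optimal play is mixed.
Top is strictly dominated by Middle, so the row player never plays it.
Left is strictly dominated by Center (it gives the row player strictly more in every row), so the column player never plays it.
On the remaining 2×2 (Middle, Bottom vs Center, Right):
Let the row player play Middle with probability p. Expected payoff against Center: (-1)p + 2(1−p) = −3p + 2; against Right: 2p + 1(1−p) = p + 1.
Setting these equal: −3p + 2 = p + 1 ⇒ −4p = -1 ⇒ p = 1/4, and the value is (-3)·(1/4) + 2 = 5/4.
For the column player: with q = P(Center), equating Middle's and Bottom's payoffs gives −3q + 2 = q + 1 ⇒ q = 1/4.

3/4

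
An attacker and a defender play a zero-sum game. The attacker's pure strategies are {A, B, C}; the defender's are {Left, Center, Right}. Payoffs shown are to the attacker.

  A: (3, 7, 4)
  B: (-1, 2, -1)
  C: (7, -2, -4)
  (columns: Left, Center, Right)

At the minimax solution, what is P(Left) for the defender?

Row minima: A → 3, B → -1, C → -4; maximin = 3.
Column maxima: Left → 7, Center → 7, Right → 4; minimax = 4.
3 ≠ 4, so there is no saddle point; optimal play is mixed.
B is strictly dominated by A, so the attacker never plays it.
Center is strictly dominated by Right (it gives the attacker strictly more in every row), so the defender never plays it.
On the remaining 2×2 (A, C vs Left, Right):
Let the attacker play A with probability p. Expected payoff against Left: 3p + 7(1−p) = −4p + 7; against Right: 4p + (-4)(1−p) = 8p − 4.
Setting these equal: −4p + 7 = 8p − 4 ⇒ −12p = -11 ⇒ p = 11/12, and the value is (-4)·(11/12) + 7 = 10/3.
For the defender: with q = P(Left), equating A's and C's payoffs gives −q + 4 = 11q − 4 ⇒ q = 2/3.

2/3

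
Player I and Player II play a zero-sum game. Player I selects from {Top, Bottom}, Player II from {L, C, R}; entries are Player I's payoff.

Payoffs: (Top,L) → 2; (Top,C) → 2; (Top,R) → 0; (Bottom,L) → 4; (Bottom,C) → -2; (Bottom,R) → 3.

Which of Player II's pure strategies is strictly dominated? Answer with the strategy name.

L

R holds Player I's payoff strictly below L in every row: 0 < 2, 3 < 4.
So L is strictly dominated for Player II.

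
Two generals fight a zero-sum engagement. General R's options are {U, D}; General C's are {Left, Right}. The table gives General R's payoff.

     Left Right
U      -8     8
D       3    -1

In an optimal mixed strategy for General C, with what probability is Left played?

Row minima: U → -8, D → -1; maximin = -1.
Column maxima: Left → 3, Right → 8; minimax = 3.
-1 ≠ 3, so there is no saddle point; optimal play is mixed.
Let General R play U with probability p. Expected payoff against Left: (-8)p + 3(1−p) = −11p + 3; against Right: 8p + (-1)(1−p) = 9p − 1.
Setting these equal: −11p + 3 = 9p − 1 ⇒ −20p = -4 ⇒ p = 1/5, and the value is (-11)·(1/5) + 3 = 4/5.
For General C: with q = P(Left), equating U's and D's payoffs gives −16q + 8 = 4q − 1 ⇒ q = 9/20.

9/20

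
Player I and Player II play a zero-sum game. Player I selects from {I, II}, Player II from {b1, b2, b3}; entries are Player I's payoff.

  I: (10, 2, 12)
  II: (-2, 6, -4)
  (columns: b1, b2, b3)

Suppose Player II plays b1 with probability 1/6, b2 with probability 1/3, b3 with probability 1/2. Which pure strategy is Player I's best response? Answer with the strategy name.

Expected payoff of I: (1/6)·10 + (1/3)·2 + (1/2)·12 = 25/3.
Expected payoff of II: (1/6)·(-2) + (1/3)·6 + (1/2)·(-4) = -1/3.
The largest is 25/3, so Player I's best response is I.

I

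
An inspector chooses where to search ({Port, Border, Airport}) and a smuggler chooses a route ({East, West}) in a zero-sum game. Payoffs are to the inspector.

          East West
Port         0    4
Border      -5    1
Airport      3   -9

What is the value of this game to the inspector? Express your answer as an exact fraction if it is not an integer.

Row minima: Port → 0, Border → -5, Airport → -9; maximin = 0.
Column maxima: East → 3, West → 4; minimax = 3.
0 ≠ 3, so there is no saddle point; optimal play is mixed.
Border is strictly dominated by Port, so the inspector never plays it.
On the remaining 2×2 (Port, Airport vs East, West):
Let the inspector play Port with probability p. Expected payoff against East: 0p + 3(1−p) = −3p + 3; against West: 4p + (-9)(1−p) = 13p − 9.
Setting these equal: −3p + 3 = 13p − 9 ⇒ −16p = -12 ⇒ p = 3/4, and the value is (-3)·(3/4) + 3 = 3/4.
For the smuggler: with q = P(East), equating Port's and Airport's payoffs gives −4q + 4 = 12q − 9 ⇒ q = 13/16.

3/4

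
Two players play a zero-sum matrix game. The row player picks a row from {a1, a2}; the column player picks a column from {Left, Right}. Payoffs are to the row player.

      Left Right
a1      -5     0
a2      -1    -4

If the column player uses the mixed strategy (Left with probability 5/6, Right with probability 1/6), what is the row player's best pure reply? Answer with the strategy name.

a2

Expected payoff of a1: (5/6)·(-5) + (1/6)·0 = -25/6.
Expected payoff of a2: (5/6)·(-1) + (1/6)·(-4) = -3/2.
The largest is -3/2, so the row player's best response is a2.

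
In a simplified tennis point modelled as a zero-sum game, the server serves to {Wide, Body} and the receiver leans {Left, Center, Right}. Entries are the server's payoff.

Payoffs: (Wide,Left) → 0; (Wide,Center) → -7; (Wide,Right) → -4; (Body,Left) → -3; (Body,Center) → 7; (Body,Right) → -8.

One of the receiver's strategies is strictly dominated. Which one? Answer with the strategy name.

Right holds the server's payoff strictly below Left in every row: -4 < 0, -8 < -3.
So Left is strictly dominated for the receiver.

Left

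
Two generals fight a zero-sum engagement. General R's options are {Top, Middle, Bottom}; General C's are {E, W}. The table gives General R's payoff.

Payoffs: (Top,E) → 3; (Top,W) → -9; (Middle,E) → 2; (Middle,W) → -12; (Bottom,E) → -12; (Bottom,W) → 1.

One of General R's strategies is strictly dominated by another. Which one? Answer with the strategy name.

Middle

Top gives a strictly higher payoff than Middle against every column: 3 > 2, -9 > -12.
So Middle is strictly dominated and General R never plays it.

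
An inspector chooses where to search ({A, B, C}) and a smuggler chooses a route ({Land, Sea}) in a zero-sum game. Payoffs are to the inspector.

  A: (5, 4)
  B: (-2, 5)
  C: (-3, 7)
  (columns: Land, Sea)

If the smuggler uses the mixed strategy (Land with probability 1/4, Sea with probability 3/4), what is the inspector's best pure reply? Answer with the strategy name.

Expected payoff of A: (1/4)·5 + (3/4)·4 = 17/4.
Expected payoff of B: (1/4)·(-2) + (3/4)·5 = 13/4.
Expected payoff of C: (1/4)·(-3) + (3/4)·7 = 9/2.
The largest is 9/2, so the inspector's best response is C.

C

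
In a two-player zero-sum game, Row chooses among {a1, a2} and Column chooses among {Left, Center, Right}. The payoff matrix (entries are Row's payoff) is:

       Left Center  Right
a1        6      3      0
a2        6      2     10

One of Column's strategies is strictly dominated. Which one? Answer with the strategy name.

Left

Center holds Row's payoff strictly below Left in every row: 3 < 6, 2 < 6.
So Left is strictly dominated for Column.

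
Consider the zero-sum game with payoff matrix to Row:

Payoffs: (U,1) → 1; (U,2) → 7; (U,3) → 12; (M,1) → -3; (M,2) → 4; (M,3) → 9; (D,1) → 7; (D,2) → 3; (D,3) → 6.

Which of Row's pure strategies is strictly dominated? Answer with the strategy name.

M

U gives a strictly higher payoff than M against every column: 1 > -3, 7 > 4, 12 > 9.
So M is strictly dominated and Row never plays it.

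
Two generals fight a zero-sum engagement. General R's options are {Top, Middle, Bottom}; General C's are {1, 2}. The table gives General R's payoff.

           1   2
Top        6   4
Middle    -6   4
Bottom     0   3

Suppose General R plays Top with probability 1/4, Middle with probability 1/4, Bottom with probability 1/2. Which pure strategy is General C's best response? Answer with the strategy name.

1

If General C plays 1, General R's expected payoff is (1/4)·6 + (1/4)·(-6) + (1/2)·0 = 0.
If General C plays 2, General R's expected payoff is (1/4)·4 + (1/4)·4 + (1/2)·3 = 7/2.
General C minimizes General R's payoff; the smallest is 0, so the best response is 1.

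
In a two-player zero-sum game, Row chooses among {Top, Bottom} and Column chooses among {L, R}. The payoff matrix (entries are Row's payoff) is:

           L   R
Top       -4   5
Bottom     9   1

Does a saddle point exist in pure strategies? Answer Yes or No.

Row minima: Top → -4, Bottom → 1; maximin = 1.
Column maxima: L → 9, R → 5; minimax = 5.
1 ≠ 5, so no pure-strategy equilibrium exists.

No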